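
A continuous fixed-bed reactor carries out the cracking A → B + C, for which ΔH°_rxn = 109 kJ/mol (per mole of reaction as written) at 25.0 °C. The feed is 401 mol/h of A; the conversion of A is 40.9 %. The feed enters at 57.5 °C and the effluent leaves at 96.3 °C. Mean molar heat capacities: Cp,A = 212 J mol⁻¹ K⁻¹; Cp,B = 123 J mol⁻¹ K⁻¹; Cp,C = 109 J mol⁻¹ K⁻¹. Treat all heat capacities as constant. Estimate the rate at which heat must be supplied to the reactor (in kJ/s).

Q_in = 5.95 kJ/s

Extent of reaction ξ = 0.409 × 401 = 164.01 mol/h
Reaction term: ξ·ΔH°_rxn = 164.01 × 109 = 17877 kJ/h
Sensible, feed 57.5→25 °C: -2762.9 kJ/h
Outlet flows (mol/h): A 236.99, B 164.01, C 164.01
Sensible, products 25→96.3 °C: 6295.2 kJ/h
Q = ΔH = 21409 kJ/h = 5.947 kW
Heat supplied = 5.947 kJ/s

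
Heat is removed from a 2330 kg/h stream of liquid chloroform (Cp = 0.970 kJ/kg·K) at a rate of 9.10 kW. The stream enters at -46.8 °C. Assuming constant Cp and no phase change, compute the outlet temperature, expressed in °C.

T_out = -61.3 °C

Q = 9.10 kW = 32760 kJ/h
ΔT = Q/(ṁ·Cp) = 32760/(2330×0.970) = 14.495 K
T_out = -46.8 − 14.495 = -61.295 °C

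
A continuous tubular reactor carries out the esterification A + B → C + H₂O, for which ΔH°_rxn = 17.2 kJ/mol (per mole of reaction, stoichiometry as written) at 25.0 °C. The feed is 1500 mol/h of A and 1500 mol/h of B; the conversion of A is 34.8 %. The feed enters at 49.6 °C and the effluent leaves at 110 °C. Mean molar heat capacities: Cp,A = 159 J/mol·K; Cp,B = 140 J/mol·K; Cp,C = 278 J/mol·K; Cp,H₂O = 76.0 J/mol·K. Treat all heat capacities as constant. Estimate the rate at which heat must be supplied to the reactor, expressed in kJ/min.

Extent of reaction ξ = 0.348 × 1500 = 522 mol/h
Reaction term: ξ·ΔH°_rxn = 522 × 17.2 = 8978.4 kJ/h
Sensible, feed 49.6→25 °C: -11033 kJ/h
Outlet flows (mol/h): A 978, B 978, C 522, H₂O 522
Sensible, products 25→110 °C: 40563 kJ/h
Q = ΔH = 38508 kJ/h = 10.697 kW
Heat supplied = 641.8 kJ/min

Q_in = 642 kJ/min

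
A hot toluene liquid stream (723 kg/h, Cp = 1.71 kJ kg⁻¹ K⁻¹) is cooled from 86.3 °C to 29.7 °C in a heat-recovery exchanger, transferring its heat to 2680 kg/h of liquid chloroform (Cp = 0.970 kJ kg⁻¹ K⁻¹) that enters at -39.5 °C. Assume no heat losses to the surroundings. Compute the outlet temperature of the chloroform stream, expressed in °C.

Heat released by hot stream: Q = 723 × 1.71 × (86.3 − 29.7) = 69976 kJ/h
Energy balance on cold side (adiabatic exchanger): Q = ṁ_c·Cp_c·(T_c,out − T_c,in)
T_c,out = -39.5 + 69976/(2680 × 0.970) = -12.582 °C

T_c,out = -12.6 °C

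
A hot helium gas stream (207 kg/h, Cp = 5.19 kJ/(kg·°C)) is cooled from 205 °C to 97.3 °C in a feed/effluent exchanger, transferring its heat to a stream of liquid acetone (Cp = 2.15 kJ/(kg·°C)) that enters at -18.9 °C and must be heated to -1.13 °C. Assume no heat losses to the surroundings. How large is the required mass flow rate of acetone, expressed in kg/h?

Heat released by hot stream: Q = 207 × 5.19 × (205 − 97.3) = 115710 kJ/h
Energy balance on cold side (adiabatic exchanger): Q = ṁ_c·Cp_c·(T_c,out − T_c,in)
ṁ_c = 115710 / [2.15 × (-1.13 − -18.9)] = 3028.5 kg/h

ṁ_c = 3030 kg/h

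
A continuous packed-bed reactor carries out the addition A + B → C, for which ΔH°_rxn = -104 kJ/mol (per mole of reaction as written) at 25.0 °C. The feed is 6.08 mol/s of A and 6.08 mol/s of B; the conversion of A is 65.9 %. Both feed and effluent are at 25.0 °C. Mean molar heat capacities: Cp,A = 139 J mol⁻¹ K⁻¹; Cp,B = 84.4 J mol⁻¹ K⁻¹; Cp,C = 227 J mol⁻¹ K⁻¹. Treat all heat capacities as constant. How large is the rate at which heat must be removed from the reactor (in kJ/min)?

Q_out = 25000 kJ/min

Extent of reaction ξ = 0.659 × 6.08 = 4.0067 mol/s
Reaction term: ξ·ΔH°_rxn = 4.0067 × -104 = -416.7 kJ/s
Q = ΔH = -416.7 kJ/s = -416.7 kW
Heat removed = 25002 kJ/min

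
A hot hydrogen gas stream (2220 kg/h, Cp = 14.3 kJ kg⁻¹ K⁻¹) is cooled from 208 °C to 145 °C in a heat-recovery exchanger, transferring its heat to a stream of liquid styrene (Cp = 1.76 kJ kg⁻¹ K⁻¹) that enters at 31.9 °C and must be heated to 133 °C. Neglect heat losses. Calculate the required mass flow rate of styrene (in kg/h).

ṁ_c = 11200 kg/h

Heat released by hot stream: Q = 2220 × 14.3 × (208 − 145) = 2e+06 kJ/h
Energy balance on cold side (adiabatic exchanger): Q = ṁ_c·Cp_c·(T_c,out − T_c,in)
ṁ_c = 2e+06 / [1.76 × (133 − 31.9)] = 11240 kg/h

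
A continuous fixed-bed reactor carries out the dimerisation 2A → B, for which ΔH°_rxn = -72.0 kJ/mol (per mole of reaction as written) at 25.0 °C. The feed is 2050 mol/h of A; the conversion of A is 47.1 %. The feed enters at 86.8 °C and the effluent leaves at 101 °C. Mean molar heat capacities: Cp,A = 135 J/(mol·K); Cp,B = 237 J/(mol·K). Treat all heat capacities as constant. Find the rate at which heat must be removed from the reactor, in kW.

Extent of reaction ξ = 0.471 × 2050 / 2 = 482.77 mol/h
Reaction term: ξ·ΔH°_rxn = 482.77 × -72.0 = -34760 kJ/h
Sensible, feed 86.8→25 °C: -17103 kJ/h
Outlet flows (mol/h): A 1084.5, B 482.77
Sensible, products 25→101 °C: 19822 kJ/h
Q = ΔH = -32041 kJ/h = -8.9002 kW
Heat removed = 8.9002 kW

Q_out = 8.90 kW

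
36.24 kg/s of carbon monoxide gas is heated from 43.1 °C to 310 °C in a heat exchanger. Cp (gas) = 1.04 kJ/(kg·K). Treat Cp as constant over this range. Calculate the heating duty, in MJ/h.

Q = ṁ·Cp·ΔT = 36.24 × 1.04 × (310 − 43.1) = 10059 kJ/s
Heating duty = 36214 MJ/h

Q = 36200 MJ/h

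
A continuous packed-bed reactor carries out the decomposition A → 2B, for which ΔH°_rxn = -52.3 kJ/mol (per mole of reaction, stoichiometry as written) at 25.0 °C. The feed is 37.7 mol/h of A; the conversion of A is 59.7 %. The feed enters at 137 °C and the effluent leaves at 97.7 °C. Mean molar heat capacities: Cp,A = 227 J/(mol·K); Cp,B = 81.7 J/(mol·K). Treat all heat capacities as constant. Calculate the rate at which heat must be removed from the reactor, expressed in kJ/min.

Q_out = 27.0 kJ/min

Extent of reaction ξ = 0.597 × 37.7 = 22.507 mol/h
Reaction term: ξ·ΔH°_rxn = 22.507 × -52.3 = -1177.1 kJ/h
Sensible, feed 137→25 °C: -958.48 kJ/h
Outlet flows (mol/h): A 15.193, B 45.014
Sensible, products 25→97.7 °C: 518.09 kJ/h
Q = ΔH = -1617.5 kJ/h = -0.44931 kW
Heat removed = 26.958 kJ/min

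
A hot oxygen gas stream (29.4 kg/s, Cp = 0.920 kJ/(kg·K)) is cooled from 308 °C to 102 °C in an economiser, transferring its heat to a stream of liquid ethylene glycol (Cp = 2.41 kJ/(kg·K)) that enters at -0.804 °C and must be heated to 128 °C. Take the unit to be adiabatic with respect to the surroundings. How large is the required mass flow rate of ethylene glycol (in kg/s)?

ṁ_c = 17.9 kg/s

Heat released by hot stream: Q = 29.4 × 0.920 × (308 − 102) = 5571.9 kJ/s
Energy balance on cold side (adiabatic exchanger): Q = ṁ_c·Cp_c·(T_c,out − T_c,in)
ṁ_c = 5571.9 / [2.41 × (128 − -0.804)] = 17.95 kg/s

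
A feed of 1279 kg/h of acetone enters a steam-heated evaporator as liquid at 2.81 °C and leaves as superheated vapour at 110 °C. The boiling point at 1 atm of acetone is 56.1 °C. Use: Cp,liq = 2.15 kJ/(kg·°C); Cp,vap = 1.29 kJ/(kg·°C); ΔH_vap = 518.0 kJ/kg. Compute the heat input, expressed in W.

Q = 249000 W

liquid 2.81→56.1 °C: 114.57 kJ/kg
vaporisation at 56.1 °C: 518 kJ/kg
vapour 56.1→110 °C: 69.531 kJ/kg
Δh = 114.57 + 518 + 69.531 = 702.1 kJ/kg
Q = ṁ·Δh = 1279 kg/h × 702.1 kJ/kg = 897990 kJ/h
|Q| = 249.44 kW = 249440 W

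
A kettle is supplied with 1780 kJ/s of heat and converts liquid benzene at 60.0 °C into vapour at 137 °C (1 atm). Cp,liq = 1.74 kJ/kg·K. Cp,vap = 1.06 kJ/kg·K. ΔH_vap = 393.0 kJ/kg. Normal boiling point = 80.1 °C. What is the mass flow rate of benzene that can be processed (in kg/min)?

Δh = 1.74×(80.1−60.0) + 393.0 + 1.06×(137−80.1) = 488.29 kJ/kg
Q = 1780 kJ/s = 1780 kJ/s = 106800 kJ/min
ṁ = Q/Δh = 106800 / 488.29 = 218.72 kg/min

ṁ = 219 kg/min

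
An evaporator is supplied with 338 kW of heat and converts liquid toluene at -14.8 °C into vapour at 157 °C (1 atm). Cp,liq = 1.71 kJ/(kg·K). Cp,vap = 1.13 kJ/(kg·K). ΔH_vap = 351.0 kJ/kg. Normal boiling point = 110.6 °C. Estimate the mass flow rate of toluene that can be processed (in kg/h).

Δh = 1.71×(110.6−-14.8) + 351.0 + 1.13×(157−110.6) = 617.87 kJ/kg
Q = 338 kW = 338 kJ/s = 1.2168e+06 kJ/h
ṁ = Q/Δh = 1.2168e+06 / 617.87 = 1969.4 kg/h

ṁ = 1970 kg/h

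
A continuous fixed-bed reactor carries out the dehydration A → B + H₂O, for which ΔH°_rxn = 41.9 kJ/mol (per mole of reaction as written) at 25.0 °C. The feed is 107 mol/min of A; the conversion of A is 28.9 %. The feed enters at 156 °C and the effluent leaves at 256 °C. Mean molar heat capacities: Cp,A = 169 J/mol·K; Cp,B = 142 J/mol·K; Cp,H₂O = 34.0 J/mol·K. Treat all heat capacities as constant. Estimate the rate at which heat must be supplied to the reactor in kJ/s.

Q_in = 52.6 kJ/s

Extent of reaction ξ = 0.289 × 107 = 30.923 mol/min
Reaction term: ξ·ΔH°_rxn = 30.923 × 41.9 = 1295.7 kJ/min
Sensible, feed 156→25 °C: -2368.9 kJ/min
Outlet flows (mol/min): A 76.077, B 30.923, H₂O 30.923
Sensible, products 25→256 °C: 4227.2 kJ/min
Q = ΔH = 3154 kJ/min = 52.566 kW
Heat supplied = 52.566 kJ/s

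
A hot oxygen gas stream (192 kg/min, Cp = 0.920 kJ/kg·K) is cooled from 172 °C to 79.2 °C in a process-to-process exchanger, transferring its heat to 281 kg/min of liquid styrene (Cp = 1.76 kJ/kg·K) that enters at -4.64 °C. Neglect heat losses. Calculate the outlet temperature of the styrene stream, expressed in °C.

Heat released by hot stream: Q = 192 × 0.920 × (172 − 79.2) = 16392 kJ/min
Energy balance on cold side (adiabatic exchanger): Q = ṁ_c·Cp_c·(T_c,out − T_c,in)
T_c,out = -4.64 + 16392/(281 × 1.76) = 28.505 °C

T_c,out = 28.5 °C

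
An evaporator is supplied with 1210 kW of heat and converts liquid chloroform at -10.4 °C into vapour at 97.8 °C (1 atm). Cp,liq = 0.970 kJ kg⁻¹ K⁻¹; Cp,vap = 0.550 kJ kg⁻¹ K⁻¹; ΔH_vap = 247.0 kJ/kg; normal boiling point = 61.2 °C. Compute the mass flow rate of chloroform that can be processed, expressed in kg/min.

ṁ = 216 kg/min

Δh = 0.970×(61.2−-10.4) + 247.0 + 0.550×(97.8−61.2) = 336.58 kJ/kg
Q = 1210 kW = 1210 kJ/s = 72600 kJ/min
ṁ = Q/Δh = 72600 / 336.58 = 215.7 kg/min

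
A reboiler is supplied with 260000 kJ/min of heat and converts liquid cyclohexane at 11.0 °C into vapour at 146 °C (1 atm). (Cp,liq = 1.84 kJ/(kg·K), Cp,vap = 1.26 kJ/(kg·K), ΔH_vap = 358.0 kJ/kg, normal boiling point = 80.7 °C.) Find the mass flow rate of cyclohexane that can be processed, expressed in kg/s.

ṁ = 7.62 kg/s

Δh = 1.84×(80.7−11.0) + 358.0 + 1.26×(146−80.7) = 568.53 kJ/kg
Q = 260000 kJ/min = 4333.3 kJ/s = 4333.3 kJ/s
ṁ = Q/Δh = 4333.3 / 568.53 = 7.622 kg/s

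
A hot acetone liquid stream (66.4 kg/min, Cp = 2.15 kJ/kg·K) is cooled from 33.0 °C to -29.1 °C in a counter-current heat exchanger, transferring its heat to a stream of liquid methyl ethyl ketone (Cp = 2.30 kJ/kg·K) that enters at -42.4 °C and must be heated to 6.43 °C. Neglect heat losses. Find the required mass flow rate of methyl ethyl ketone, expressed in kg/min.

Heat released by hot stream: Q = 66.4 × 2.15 × (33.0 − -29.1) = 8865.4 kJ/min
Energy balance on cold side (adiabatic exchanger): Q = ṁ_c·Cp_c·(T_c,out − T_c,in)
ṁ_c = 8865.4 / [2.30 × (6.43 − -42.4)] = 78.938 kg/min

ṁ_c = 78.9 kg/min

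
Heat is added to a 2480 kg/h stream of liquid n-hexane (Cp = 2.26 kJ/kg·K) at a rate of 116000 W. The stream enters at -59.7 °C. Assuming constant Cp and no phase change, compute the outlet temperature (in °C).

Q = 116000 W = 417600 kJ/h
ΔT = Q/(ṁ·Cp) = 417600/(2480×2.26) = 74.508 K
T_out = -59.7 + 74.508 = 14.808 °C

T_out = 14.8 °C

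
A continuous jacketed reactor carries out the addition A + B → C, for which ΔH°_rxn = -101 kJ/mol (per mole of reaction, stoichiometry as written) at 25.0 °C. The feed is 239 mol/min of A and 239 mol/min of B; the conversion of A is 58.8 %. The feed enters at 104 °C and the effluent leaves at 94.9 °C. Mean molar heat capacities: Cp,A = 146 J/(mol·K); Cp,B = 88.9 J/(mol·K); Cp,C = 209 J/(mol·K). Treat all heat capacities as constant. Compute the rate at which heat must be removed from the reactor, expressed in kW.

Extent of reaction ξ = 0.588 × 239 = 140.53 mol/min
Reaction term: ξ·ΔH°_rxn = 140.53 × -101 = -14194 kJ/min
Sensible, feed 104→25 °C: -4435.1 kJ/min
Outlet flows (mol/min): A 98.468, B 98.468, C 140.53
Sensible, products 25→94.9 °C: 3669.8 kJ/min
Q = ΔH = -14959 kJ/min = -249.32 kW
Heat removed = 249.32 kW

Q_out = 249 kW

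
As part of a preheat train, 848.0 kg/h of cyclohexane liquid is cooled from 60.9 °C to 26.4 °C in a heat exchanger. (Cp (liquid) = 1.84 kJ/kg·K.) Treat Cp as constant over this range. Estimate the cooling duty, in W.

Q = ṁ·Cp·ΔT = 848.0 × 1.84 × (26.4 − 60.9) = -53831 kJ/h
Converting: 53831 / 3600 s = 14.953 kW
Cooling duty = 14953 W

Q_c = 15000 W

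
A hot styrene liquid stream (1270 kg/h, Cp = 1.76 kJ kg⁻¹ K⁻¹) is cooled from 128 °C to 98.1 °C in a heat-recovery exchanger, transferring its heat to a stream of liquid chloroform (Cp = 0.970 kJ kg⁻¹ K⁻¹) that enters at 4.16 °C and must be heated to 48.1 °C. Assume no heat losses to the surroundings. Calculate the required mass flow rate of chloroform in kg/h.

Heat released by hot stream: Q = 1270 × 1.76 × (128 − 98.1) = 66832 kJ/h
Energy balance on cold side (adiabatic exchanger): Q = ṁ_c·Cp_c·(T_c,out − T_c,in)
ṁ_c = 66832 / [0.970 × (48.1 − 4.16)] = 1568 kg/h

ṁ_c = 1570 kg/h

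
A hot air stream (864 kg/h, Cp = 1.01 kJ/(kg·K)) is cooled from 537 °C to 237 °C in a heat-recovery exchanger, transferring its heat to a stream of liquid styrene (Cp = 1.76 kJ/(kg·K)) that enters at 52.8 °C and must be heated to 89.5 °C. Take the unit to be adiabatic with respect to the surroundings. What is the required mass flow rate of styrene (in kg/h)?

ṁ_c = 4050 kg/h

Heat released by hot stream: Q = 864 × 1.01 × (537 − 237) = 261790 kJ/h
Energy balance on cold side (adiabatic exchanger): Q = ṁ_c·Cp_c·(T_c,out − T_c,in)
ṁ_c = 261790 / [1.76 × (89.5 − 52.8)] = 4053 kg/h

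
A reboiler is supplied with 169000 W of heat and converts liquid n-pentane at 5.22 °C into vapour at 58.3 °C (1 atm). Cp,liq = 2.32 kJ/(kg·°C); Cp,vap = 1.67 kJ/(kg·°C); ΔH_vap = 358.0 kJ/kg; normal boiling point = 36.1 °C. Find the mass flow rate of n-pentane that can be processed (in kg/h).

ṁ = 1300 kg/h

Δh = 2.32×(36.1−5.22) + 358.0 + 1.67×(58.3−36.1) = 466.72 kJ/kg
Q = 169000 W = 169 kJ/s = 608400 kJ/h
ṁ = Q/Δh = 608400 / 466.72 = 1303.6 kg/h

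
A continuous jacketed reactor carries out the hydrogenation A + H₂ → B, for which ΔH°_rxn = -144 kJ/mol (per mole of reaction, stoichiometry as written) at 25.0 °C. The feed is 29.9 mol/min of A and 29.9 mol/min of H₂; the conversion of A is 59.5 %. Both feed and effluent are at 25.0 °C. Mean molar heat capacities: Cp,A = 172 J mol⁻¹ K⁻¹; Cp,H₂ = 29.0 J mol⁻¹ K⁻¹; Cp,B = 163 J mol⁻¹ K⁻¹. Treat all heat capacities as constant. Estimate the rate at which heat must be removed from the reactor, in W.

Extent of reaction ξ = 0.595 × 29.9 = 17.79 mol/min
Reaction term: ξ·ΔH°_rxn = 17.79 × -144 = -2561.8 kJ/min
Q = ΔH = -2561.8 kJ/min = -42.697 kW
Heat removed = 42697 W

Q_out = 42700 W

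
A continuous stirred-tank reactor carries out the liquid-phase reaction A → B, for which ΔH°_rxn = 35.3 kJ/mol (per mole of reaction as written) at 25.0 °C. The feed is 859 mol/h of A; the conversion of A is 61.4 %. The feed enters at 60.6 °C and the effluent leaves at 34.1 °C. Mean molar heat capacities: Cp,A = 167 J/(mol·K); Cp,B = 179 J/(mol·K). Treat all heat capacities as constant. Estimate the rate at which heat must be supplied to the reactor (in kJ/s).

Extent of reaction ξ = 0.614 × 859 = 527.43 mol/h
Reaction term: ξ·ΔH°_rxn = 527.43 × 35.3 = 18618 kJ/h
Sensible, feed 60.6→25 °C: -5106.9 kJ/h
Outlet flows (mol/h): A 331.57, B 527.43
Sensible, products 25→34.1 °C: 1363 kJ/h
Q = ΔH = 14874 kJ/h = 4.1317 kW
Heat supplied = 4.1317 kJ/s

Q_in = 4.13 kJ/s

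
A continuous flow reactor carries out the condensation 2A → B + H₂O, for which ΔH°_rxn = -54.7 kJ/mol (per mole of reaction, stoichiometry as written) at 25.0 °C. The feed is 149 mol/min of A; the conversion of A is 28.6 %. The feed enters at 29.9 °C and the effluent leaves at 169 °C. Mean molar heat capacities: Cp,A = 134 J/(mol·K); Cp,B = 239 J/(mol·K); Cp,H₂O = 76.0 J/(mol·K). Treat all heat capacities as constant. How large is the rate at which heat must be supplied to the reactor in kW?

Q_in = 29.3 kW

Extent of reaction ξ = 0.286 × 149 / 2 = 21.307 mol/min
Reaction term: ξ·ΔH°_rxn = 21.307 × -54.7 = -1165.5 kJ/min
Sensible, feed 29.9→25 °C: -97.833 kJ/min
Outlet flows (mol/min): A 106.39, B 21.307, H₂O 21.307
Sensible, products 25→169 °C: 3019.3 kJ/min
Q = ΔH = 1756 kJ/min = 29.266 kW
Heat supplied = 29.266 kW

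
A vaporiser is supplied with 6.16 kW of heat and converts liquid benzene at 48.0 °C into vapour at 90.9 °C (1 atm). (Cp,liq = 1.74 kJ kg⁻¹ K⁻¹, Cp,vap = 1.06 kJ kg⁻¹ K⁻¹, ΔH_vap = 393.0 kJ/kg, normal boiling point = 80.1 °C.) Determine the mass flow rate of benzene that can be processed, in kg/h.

Δh = 1.74×(80.1−48.0) + 393.0 + 1.06×(90.9−80.1) = 460.3 kJ/kg
Q = 6.16 kW = 6.16 kJ/s = 22176 kJ/h
ṁ = Q/Δh = 22176 / 460.3 = 48.177 kg/h

ṁ = 48.2 kg/h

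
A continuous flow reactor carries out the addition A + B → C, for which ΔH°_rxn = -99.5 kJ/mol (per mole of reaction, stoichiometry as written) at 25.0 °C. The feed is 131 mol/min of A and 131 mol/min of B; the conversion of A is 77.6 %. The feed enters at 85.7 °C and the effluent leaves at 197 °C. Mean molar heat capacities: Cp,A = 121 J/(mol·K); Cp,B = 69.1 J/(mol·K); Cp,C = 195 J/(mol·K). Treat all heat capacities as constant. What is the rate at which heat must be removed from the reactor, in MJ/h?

Extent of reaction ξ = 0.776 × 131 = 101.66 mol/min
Reaction term: ξ·ΔH°_rxn = 101.66 × -99.5 = -10115 kJ/min
Sensible, feed 85.7→25 °C: -1511.6 kJ/min
Outlet flows (mol/min): A 29.344, B 29.344, C 101.66
Sensible, products 25→197 °C: 4369 kJ/min
Q = ΔH = -7257.4 kJ/min = -120.96 kW
Heat removed = 435.44 MJ/h

Q_out = 435 MJ/h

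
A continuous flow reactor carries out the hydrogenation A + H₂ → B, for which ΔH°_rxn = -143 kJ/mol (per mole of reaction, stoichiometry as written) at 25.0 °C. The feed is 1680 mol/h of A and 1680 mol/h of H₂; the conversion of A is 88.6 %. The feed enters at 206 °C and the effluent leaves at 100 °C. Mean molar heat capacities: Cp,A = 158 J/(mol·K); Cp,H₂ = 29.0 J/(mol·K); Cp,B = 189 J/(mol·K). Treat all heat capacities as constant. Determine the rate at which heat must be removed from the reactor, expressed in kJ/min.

Extent of reaction ξ = 0.886 × 1680 = 1488.5 mol/h
Reaction term: ξ·ΔH°_rxn = 1488.5 × -143 = -212850 kJ/h
Sensible, feed 206→25 °C: -56863 kJ/h
Outlet flows (mol/h): A 191.52, H₂ 191.52, B 1488.5
Sensible, products 25→100 °C: 23785 kJ/h
Q = ΔH = -245930 kJ/h = -68.314 kW
Heat removed = 4098.8 kJ/min

Q_out = 4100 kJ/min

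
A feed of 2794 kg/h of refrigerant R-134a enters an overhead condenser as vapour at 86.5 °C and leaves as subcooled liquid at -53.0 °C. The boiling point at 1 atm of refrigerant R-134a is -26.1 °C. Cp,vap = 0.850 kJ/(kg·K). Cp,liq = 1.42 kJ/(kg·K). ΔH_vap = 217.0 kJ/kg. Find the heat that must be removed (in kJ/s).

Q_c = 272 kJ/s

vapour 86.5→-26.1 °C: -95.71 kJ/kg
condensation at -26.1 °C: -217 kJ/kg
liquid -26.1→-53.0 °C: -38.198 kJ/kg
Δh = -95.71 + -217 + -38.198 = -350.91 kJ/kg
Q = ṁ·Δh = 2794 kg/h × -350.91 kJ/kg = -980440 kJ/h
|Q| = 272.34 kW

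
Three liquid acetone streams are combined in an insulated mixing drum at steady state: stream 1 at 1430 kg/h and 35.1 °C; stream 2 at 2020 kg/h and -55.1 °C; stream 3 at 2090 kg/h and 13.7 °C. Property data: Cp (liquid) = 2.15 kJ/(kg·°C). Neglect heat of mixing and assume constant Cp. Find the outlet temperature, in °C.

T_out = -5.86 °C

Adiabatic, steady state ⇒ Σ ṁᵢCp,ᵢ(T_out − Tᵢ) = 0
T_out = Σ ṁᵢCp,ᵢTᵢ / Σ ṁᵢCp,ᵢ
      = -69823 / 11911 = -5.8621 °C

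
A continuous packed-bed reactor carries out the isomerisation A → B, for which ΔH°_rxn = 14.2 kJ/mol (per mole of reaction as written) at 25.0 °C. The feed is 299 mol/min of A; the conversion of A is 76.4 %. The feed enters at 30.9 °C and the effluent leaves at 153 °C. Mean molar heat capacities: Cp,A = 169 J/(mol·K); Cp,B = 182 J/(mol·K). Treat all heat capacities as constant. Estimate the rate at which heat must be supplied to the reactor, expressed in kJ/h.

Q_in = 588000 kJ/h

Extent of reaction ξ = 0.764 × 299 = 228.44 mol/min
Reaction term: ξ·ΔH°_rxn = 228.44 × 14.2 = 3243.8 kJ/min
Sensible, feed 30.9→25 °C: -298.13 kJ/min
Outlet flows (mol/min): A 70.564, B 228.44
Sensible, products 25→153 °C: 6848.1 kJ/min
Q = ΔH = 9793.7 kJ/min = 163.23 kW
Heat supplied = 587620 kJ/h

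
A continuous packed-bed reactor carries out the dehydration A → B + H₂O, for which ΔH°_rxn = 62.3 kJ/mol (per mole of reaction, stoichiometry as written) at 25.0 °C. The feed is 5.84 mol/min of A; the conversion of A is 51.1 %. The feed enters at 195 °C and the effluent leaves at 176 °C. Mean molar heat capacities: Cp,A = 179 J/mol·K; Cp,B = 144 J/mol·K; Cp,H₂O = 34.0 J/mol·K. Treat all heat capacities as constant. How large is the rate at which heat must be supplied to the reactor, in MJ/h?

Q_in = 9.94 MJ/h

Extent of reaction ξ = 0.511 × 5.84 = 2.9842 mol/min
Reaction term: ξ·ΔH°_rxn = 2.9842 × 62.3 = 185.92 kJ/min
Sensible, feed 195→25 °C: -177.71 kJ/min
Outlet flows (mol/min): A 2.8558, B 2.9842, H₂O 2.9842
Sensible, products 25→176 °C: 157.4 kJ/min
Q = ΔH = 165.61 kJ/min = 2.7601 kW
Heat supplied = 9.9363 MJ/h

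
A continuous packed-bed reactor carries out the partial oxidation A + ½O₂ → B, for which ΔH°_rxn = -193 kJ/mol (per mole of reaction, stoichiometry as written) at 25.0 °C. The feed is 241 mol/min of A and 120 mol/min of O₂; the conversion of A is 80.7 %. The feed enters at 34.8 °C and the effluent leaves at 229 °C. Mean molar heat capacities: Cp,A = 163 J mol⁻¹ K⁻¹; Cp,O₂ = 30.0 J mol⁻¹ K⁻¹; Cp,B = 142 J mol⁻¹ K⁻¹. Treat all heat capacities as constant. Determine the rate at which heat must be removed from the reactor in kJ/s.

Q_out = 511 kJ/s

Extent of reaction ξ = 0.807 × 241 = 194.49 mol/min
Reaction term: ξ·ΔH°_rxn = 194.49 × -193 = -37536 kJ/min
Sensible, feed 34.8→25 °C: -420.25 kJ/min
Outlet flows (mol/min): A 46.513, O₂ 22.756, B 194.49
Sensible, products 25→229 °C: 7319.8 kJ/min
Q = ΔH = -30636 kJ/min = -510.61 kW
Heat removed = 510.61 kJ/s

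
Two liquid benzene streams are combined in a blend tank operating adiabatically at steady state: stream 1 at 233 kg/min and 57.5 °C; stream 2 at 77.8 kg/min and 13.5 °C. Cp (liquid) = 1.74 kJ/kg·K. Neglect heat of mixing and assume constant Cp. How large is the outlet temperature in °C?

Adiabatic, steady state ⇒ Σ ṁᵢCp,ᵢ(T_out − Tᵢ) = 0
Σ ṁᵢCp,ᵢTᵢ = 233×1.74×57.5 + 77.8×1.74×13.5 = 25139
Σ ṁᵢCp,ᵢ = 233×1.74 + 77.8×1.74 = 540.79
T_out = 25139 / 540.79 = 46.486 °C

T_out = 46.5 °C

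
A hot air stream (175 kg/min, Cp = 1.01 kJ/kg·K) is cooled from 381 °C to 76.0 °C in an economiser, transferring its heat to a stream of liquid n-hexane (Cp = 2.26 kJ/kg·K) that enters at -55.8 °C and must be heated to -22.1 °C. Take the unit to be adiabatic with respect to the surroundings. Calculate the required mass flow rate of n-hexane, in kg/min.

ṁ_c = 708 kg/min

Heat released by hot stream: Q = 175 × 1.01 × (381 − 76.0) = 53909 kJ/min
Energy balance on cold side (adiabatic exchanger): Q = ṁ_c·Cp_c·(T_c,out − T_c,in)
ṁ_c = 53909 / [2.26 × (-22.1 − -55.8)] = 707.82 kg/min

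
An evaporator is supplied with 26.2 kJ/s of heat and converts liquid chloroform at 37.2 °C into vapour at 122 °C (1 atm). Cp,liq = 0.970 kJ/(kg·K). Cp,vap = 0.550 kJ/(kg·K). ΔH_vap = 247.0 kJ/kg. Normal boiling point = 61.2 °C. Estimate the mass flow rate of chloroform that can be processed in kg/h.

Δh = 0.970×(61.2−37.2) + 247.0 + 0.550×(122−61.2) = 303.72 kJ/kg
Q = 26.2 kJ/s = 26.2 kJ/s = 94320 kJ/h
ṁ = Q/Δh = 94320 / 303.72 = 310.55 kg/h

ṁ = 311 kg/h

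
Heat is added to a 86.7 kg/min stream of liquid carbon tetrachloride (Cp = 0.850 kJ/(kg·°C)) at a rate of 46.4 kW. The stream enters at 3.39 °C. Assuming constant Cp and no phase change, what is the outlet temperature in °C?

T_out = 41.2 °C

Q = 46.4 kW = 2784 kJ/min
ΔT = Q/(ṁ·Cp) = 2784/(86.7×0.850) = 37.777 K
T_out = 3.39 + 37.777 = 41.167 °C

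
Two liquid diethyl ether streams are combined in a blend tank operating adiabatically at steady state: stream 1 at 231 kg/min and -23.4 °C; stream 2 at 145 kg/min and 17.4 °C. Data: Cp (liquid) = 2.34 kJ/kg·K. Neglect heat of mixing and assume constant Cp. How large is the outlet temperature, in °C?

T_out = -7.67 °C

Adiabatic, steady state ⇒ Σ ṁᵢCp,ᵢ(T_out − Tᵢ) = 0
T_out = Σ ṁᵢCp,ᵢTᵢ / Σ ṁᵢCp,ᵢ
      = -6744.8 / 879.84 = -7.666 °C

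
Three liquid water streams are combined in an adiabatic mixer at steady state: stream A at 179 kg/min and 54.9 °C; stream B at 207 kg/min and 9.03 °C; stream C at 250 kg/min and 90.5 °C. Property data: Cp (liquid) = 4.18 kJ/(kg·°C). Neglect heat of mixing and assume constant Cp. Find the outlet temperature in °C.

T_out = 54.0 °C

Adiabatic, steady state ⇒ Σ ṁᵢCp,ᵢ(T_out − Tᵢ) = 0
Σ ṁᵢCp,ᵢTᵢ = 179×4.18×54.9 + 207×4.18×9.03 + 250×4.18×90.5 = 143460
Σ ṁᵢCp,ᵢ = 179×4.18 + 207×4.18 + 250×4.18 = 2658.5
T_out = 143460 / 2658.5 = 53.964 °C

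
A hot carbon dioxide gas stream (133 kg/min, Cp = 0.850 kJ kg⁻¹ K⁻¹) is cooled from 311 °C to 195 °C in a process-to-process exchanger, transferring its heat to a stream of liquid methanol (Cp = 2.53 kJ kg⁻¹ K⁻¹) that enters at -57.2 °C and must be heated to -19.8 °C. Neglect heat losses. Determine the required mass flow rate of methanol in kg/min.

ṁ_c = 139 kg/min

Heat released by hot stream: Q = 133 × 0.850 × (311 − 195) = 13114 kJ/min
Energy balance on cold side (adiabatic exchanger): Q = ṁ_c·Cp_c·(T_c,out − T_c,in)
ṁ_c = 13114 / [2.53 × (-19.8 − -57.2)] = 138.59 kg/min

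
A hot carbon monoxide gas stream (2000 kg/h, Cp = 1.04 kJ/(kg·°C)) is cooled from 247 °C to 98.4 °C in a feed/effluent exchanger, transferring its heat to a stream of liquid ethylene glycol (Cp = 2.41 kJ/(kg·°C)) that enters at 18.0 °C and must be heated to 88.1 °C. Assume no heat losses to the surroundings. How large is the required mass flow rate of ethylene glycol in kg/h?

ṁ_c = 1830 kg/h

Heat released by hot stream: Q = 2000 × 1.04 × (247 − 98.4) = 309090 kJ/h
Energy balance on cold side (adiabatic exchanger): Q = ṁ_c·Cp_c·(T_c,out − T_c,in)
ṁ_c = 309090 / [2.41 × (88.1 − 18.0)] = 1829.6 kg/h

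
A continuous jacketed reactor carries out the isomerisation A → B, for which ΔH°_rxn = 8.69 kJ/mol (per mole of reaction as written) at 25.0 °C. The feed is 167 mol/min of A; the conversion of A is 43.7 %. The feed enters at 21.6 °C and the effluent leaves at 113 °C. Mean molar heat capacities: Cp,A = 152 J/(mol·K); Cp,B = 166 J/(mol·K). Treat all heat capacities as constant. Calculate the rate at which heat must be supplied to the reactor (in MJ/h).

Q_in = 183 MJ/h

Extent of reaction ξ = 0.437 × 167 = 72.979 mol/min
Reaction term: ξ·ΔH°_rxn = 72.979 × 8.69 = 634.19 kJ/min
Sensible, feed 21.6→25 °C: 86.306 kJ/min
Outlet flows (mol/min): A 94.021, B 72.979
Sensible, products 25→113 °C: 2323.7 kJ/min
Q = ΔH = 3044.2 kJ/min = 50.737 kW
Heat supplied = 182.65 MJ/h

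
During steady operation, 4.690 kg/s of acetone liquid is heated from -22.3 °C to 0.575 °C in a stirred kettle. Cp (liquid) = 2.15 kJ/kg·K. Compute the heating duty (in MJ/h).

Q = ṁ·Cp·ΔT = 4.690 × 2.15 × (0.575 − -22.3) = 230.66 kJ/s
Heating duty = 830.38 MJ/h

Q = 830 MJ/h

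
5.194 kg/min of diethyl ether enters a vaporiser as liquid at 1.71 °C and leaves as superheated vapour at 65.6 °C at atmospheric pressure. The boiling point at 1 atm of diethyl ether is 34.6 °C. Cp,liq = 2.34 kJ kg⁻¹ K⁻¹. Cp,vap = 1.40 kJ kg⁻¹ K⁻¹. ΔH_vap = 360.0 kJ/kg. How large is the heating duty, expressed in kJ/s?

liquid 1.71→34.6 °C: 76.963 kJ/kg
vaporisation at 34.6 °C: 360 kJ/kg
vapour 34.6→65.6 °C: 43.4 kJ/kg
Δh = 76.963 + 360 + 43.4 = 480.36 kJ/kg
Q = ṁ·Δh = 5.194 kg/min × 480.36 kJ/kg = 2495 kJ/min
|Q| = 41.583 kW

Q = 41.6 kJ/s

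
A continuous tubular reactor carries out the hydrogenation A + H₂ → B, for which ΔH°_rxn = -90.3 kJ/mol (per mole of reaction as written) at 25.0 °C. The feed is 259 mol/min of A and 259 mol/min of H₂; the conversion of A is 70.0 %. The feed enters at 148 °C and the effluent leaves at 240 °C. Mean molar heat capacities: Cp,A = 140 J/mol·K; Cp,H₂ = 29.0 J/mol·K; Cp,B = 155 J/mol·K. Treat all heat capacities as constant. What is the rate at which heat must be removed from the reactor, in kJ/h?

Q_out = 773000 kJ/h

Extent of reaction ξ = 0.700 × 259 = 181.3 mol/min
Reaction term: ξ·ΔH°_rxn = 181.3 × -90.3 = -16371 kJ/min
Sensible, feed 148→25 °C: -5383.8 kJ/min
Outlet flows (mol/min): A 77.7, H₂ 77.7, B 181.3
Sensible, products 25→240 °C: 8865.1 kJ/min
Q = ΔH = -12890 kJ/min = -214.84 kW
Heat removed = 773410 kJ/h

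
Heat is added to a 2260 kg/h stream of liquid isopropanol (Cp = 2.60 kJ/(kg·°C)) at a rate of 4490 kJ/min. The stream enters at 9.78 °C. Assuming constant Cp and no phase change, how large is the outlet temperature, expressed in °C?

Q = 4490 kJ/min = 269400 kJ/h
ΔT = Q/(ṁ·Cp) = 269400/(2260×2.60) = 45.848 K
T_out = 9.78 + 45.848 = 55.628 °C

T_out = 55.6 °C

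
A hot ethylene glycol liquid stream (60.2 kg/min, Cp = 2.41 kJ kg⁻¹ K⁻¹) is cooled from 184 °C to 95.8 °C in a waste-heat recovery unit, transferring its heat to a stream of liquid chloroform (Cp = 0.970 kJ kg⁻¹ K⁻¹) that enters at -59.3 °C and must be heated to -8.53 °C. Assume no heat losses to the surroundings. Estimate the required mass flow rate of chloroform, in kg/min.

Heat released by hot stream: Q = 60.2 × 2.41 × (184 − 95.8) = 12796 kJ/min
Energy balance on cold side (adiabatic exchanger): Q = ṁ_c·Cp_c·(T_c,out − T_c,in)
ṁ_c = 12796 / [0.970 × (-8.53 − -59.3)] = 259.84 kg/min

ṁ_c = 260 kg/min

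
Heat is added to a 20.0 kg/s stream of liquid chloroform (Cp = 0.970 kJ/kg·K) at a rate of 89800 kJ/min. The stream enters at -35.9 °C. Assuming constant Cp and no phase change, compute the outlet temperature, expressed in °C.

T_out = 41.2 °C

Q = 89800 kJ/min = 1496.7 kJ/s
ΔT = Q/(ṁ·Cp) = 1496.7/(20.0×0.970) = 77.148 K
T_out = -35.9 + 77.148 = 41.248 °C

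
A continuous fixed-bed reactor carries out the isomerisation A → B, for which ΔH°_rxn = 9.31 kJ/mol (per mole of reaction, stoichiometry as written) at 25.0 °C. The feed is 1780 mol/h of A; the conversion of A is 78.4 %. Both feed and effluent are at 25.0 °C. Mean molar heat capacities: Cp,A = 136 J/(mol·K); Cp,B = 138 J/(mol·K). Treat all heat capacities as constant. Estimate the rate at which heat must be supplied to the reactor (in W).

Q_in = 3610 W

Extent of reaction ξ = 0.784 × 1780 = 1395.5 mol/h
Reaction term: ξ·ΔH°_rxn = 1395.5 × 9.31 = 12992 kJ/h
Q = ΔH = 12992 kJ/h = 3.609 kW
Heat supplied = 3609 W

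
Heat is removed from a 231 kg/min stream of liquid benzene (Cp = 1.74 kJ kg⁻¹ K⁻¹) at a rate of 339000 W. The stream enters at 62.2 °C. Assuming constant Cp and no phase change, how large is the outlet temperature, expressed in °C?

Q = 339000 W = 20340 kJ/min
ΔT = Q/(ṁ·Cp) = 20340/(231×1.74) = 50.605 K
T_out = 62.2 − 50.605 = 11.595 °C

T_out = 11.6 °C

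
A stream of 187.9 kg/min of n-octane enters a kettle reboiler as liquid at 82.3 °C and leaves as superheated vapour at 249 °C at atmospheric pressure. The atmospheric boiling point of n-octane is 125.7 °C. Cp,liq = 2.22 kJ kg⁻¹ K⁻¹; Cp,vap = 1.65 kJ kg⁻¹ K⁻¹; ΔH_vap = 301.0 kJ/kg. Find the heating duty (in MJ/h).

liquid 82.3→125.7 °C: 96.348 kJ/kg
vaporisation at 125.7 °C: 301 kJ/kg
vapour 125.7→249 °C: 203.44 kJ/kg
Δh = 96.348 + 301 + 203.44 = 600.79 kJ/kg
Q = ṁ·Δh = 187.9 kg/min × 600.79 kJ/kg = 112890 kJ/min
|Q| = 1881.5 kW = 6773.3 MJ/h

Q = 6770 MJ/h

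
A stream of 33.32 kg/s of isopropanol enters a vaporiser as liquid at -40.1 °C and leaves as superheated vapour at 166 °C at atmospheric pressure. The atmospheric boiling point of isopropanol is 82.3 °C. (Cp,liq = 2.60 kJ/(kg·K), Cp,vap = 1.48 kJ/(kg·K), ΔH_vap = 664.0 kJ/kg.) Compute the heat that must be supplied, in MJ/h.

liquid -40.1→82.3 °C: 318.24 kJ/kg
vaporisation at 82.3 °C: 664 kJ/kg
vapour 82.3→166 °C: 123.88 kJ/kg
Δh = 318.24 + 664 + 123.88 = 1106.1 kJ/kg
Q = ṁ·Δh = 33.32 kg/s × 1106.1 kJ/kg = 36856 kJ/s
|Q| = 36856 kW = 132680 MJ/h

Q = 133000 MJ/h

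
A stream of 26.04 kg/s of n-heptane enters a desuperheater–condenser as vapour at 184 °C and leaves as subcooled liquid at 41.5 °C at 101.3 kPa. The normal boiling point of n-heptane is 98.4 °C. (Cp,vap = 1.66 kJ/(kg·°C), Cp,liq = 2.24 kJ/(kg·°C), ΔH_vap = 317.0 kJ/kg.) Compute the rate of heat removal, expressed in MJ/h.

Q_c = 55000 MJ/h

vapour 184→98.4 °C: -142.1 kJ/kg
condensation at 98.4 °C: -317 kJ/kg
liquid 98.4→41.5 °C: -127.46 kJ/kg
Δh = -142.1 + -317 + -127.46 = -586.55 kJ/kg
Q = ṁ·Δh = 26.04 kg/s × -586.55 kJ/kg = -15274 kJ/s
|Q| = 15274 kW = 54986 MJ/h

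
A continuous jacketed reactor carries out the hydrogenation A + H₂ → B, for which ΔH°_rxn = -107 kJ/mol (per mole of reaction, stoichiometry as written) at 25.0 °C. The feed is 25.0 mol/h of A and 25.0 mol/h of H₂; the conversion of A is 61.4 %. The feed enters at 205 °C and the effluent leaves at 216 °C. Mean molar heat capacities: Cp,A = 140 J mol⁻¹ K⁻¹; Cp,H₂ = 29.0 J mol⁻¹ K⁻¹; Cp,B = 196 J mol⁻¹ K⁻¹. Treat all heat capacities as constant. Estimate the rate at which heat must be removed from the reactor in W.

Q_out = 421 W

Extent of reaction ξ = 0.614 × 25.0 = 15.35 mol/h
Reaction term: ξ·ΔH°_rxn = 15.35 × -107 = -1642.5 kJ/h
Sensible, feed 205→25 °C: -760.5 kJ/h
Outlet flows (mol/h): A 9.65, H₂ 9.65, B 15.35
Sensible, products 25→216 °C: 886.13 kJ/h
Q = ΔH = -1516.8 kJ/h = -0.42134 kW
Heat removed = 421.34 W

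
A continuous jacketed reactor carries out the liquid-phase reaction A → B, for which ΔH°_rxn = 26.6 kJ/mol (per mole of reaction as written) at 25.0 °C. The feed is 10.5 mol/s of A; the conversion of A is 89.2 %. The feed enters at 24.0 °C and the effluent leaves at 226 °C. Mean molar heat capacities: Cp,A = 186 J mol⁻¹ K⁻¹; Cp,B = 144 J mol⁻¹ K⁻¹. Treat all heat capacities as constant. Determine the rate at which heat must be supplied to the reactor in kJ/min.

Q_in = 33900 kJ/min

Extent of reaction ξ = 0.892 × 10.5 = 9.366 mol/s
Reaction term: ξ·ΔH°_rxn = 9.366 × 26.6 = 249.14 kJ/s
Sensible, feed 24.0→25 °C: 1.953 kJ/s
Outlet flows (mol/s): A 1.134, B 9.366
Sensible, products 25→226 °C: 313.49 kJ/s
Q = ΔH = 564.57 kJ/s = 564.57 kW
Heat supplied = 33874 kJ/min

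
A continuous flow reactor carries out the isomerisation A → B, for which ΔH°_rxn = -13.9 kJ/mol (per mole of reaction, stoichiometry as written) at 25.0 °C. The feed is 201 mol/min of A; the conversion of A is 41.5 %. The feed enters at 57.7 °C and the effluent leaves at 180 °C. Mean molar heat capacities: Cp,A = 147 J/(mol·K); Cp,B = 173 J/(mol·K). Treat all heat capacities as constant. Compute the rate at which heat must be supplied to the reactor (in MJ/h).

Q_in = 167 MJ/h

Extent of reaction ξ = 0.415 × 201 = 83.415 mol/min
Reaction term: ξ·ΔH°_rxn = 83.415 × -13.9 = -1159.5 kJ/min
Sensible, feed 57.7→25 °C: -966.19 kJ/min
Outlet flows (mol/min): A 117.59, B 83.415
Sensible, products 25→180 °C: 4915.9 kJ/min
Q = ΔH = 2790.3 kJ/min = 46.505 kW
Heat supplied = 167.42 MJ/h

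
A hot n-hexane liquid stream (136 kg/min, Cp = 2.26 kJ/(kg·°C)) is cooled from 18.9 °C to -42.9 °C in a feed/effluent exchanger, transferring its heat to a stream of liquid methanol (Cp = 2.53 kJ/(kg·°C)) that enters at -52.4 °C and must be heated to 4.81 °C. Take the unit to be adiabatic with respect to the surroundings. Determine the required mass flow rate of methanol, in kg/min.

Heat released by hot stream: Q = 136 × 2.26 × (18.9 − -42.9) = 18995 kJ/min
Energy balance on cold side (adiabatic exchanger): Q = ṁ_c·Cp_c·(T_c,out − T_c,in)
ṁ_c = 18995 / [2.53 × (4.81 − -52.4)] = 131.23 kg/min

ṁ_c = 131 kg/min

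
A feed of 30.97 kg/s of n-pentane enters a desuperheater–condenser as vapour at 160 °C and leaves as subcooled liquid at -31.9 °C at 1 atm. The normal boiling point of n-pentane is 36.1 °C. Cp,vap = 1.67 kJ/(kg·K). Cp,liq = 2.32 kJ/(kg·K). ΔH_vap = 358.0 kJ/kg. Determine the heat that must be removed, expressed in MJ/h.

vapour 160→36.1 °C: -206.91 kJ/kg
condensation at 36.1 °C: -358 kJ/kg
liquid 36.1→-31.9 °C: -157.76 kJ/kg
Δh = -206.91 + -358 + -157.76 = -722.67 kJ/kg
Q = ṁ·Δh = 30.97 kg/s × -722.67 kJ/kg = -22381 kJ/s
|Q| = 22381 kW = 80572 MJ/h

Q_c = 80600 MJ/h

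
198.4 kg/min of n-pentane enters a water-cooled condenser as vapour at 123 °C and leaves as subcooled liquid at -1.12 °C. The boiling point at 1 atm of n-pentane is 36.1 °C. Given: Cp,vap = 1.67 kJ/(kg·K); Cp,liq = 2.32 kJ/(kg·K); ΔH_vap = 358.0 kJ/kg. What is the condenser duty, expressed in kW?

Q_c = 1950 kW

vapour 123→36.1 °C: -145.12 kJ/kg
condensation at 36.1 °C: -358 kJ/kg
liquid 36.1→-1.12 °C: -86.35 kJ/kg
Δh = -145.12 + -358 + -86.35 = -589.47 kJ/kg
Q = ṁ·Δh = 198.4 kg/min × -589.47 kJ/kg = -116950 kJ/min
|Q| = 1949.2 kW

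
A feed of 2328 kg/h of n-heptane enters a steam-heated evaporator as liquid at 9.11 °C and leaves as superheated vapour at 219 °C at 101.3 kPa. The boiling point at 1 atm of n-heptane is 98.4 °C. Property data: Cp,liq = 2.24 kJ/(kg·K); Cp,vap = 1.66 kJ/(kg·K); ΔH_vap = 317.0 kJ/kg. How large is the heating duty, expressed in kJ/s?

Q = 464 kJ/s

liquid 9.11→98.4 °C: 200.01 kJ/kg
vaporisation at 98.4 °C: 317 kJ/kg
vapour 98.4→219 °C: 200.2 kJ/kg
Δh = 200.01 + 317 + 200.2 = 717.21 kJ/kg
Q = ṁ·Δh = 2328 kg/h × 717.21 kJ/kg = 1.6697e+06 kJ/h
|Q| = 463.79 kW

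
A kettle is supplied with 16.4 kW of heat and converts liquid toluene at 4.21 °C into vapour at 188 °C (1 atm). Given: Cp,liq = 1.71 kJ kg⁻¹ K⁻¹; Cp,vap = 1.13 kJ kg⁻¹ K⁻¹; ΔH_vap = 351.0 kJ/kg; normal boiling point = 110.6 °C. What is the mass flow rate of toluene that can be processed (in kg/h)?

ṁ = 95.2 kg/h

Δh = 1.71×(110.6−4.21) + 351.0 + 1.13×(188−110.6) = 620.39 kJ/kg
Q = 16.4 kW = 16.4 kJ/s = 59040 kJ/h
ṁ = Q/Δh = 59040 / 620.39 = 95.166 kg/h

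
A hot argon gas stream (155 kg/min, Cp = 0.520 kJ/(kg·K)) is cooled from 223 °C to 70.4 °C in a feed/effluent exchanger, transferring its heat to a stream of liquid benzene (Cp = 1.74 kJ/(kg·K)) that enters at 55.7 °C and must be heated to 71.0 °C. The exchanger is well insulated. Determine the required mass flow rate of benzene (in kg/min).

ṁ_c = 462 kg/min

Heat released by hot stream: Q = 155 × 0.520 × (223 − 70.4) = 12300 kJ/min
Energy balance on cold side (adiabatic exchanger): Q = ṁ_c·Cp_c·(T_c,out − T_c,in)
ṁ_c = 12300 / [1.74 × (71.0 − 55.7)] = 462.01 kg/min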